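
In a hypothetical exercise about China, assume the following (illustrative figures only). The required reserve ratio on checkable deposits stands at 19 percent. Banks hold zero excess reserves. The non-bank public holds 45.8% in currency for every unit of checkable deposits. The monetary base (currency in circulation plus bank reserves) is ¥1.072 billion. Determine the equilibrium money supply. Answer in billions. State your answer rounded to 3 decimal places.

¥2.412 billion

The money multiplier is m = (1 + c) / (rr + c) = (1 + 0.458) / (0.19 + 0.458) = 2.25.
So M = m × MB = 2.25 × 1.072 = 2.412 billion.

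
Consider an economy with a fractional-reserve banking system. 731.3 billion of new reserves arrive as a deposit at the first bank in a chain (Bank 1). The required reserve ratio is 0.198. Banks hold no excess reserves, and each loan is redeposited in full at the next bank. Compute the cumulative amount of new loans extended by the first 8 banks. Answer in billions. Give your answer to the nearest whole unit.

2455 billion

Bank i lends (1 − rr)^i of the original deposit: Bank 1 lends 731.3·0.8020 = 586.5026, Bank 2 lends 731.3·0.8020² ≈ 470.3751, and so on.
Summing a geometric series: total = 731.3·[0.8020·(1 − 0.8020^8) / (1 − 0.8020)] ≈ 2455.1440 billion.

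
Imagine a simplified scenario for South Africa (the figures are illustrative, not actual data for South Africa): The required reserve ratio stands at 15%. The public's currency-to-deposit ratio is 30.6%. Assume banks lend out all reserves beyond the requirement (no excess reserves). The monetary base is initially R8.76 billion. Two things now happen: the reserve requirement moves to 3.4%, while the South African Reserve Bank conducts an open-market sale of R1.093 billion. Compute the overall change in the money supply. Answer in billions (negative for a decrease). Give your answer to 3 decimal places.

Before: m₁ = (1 + 0.306) / (0.15 + 0.306) ≈ 2.86404, MB₁ = 8.76, so M₁ = 2.86404 × 8.76 ≈ 25.089 billion.
After: m₂ = (1 + 0.306) / (0.034 + 0.306) ≈ 3.84118, MB₂ = 8.76 − 1.093 = 7.667, so M₂ = 3.84118 × 7.667 ≈ 29.4503 billion.
ΔM = M₂ − M₁ = 29.4503 − 25.089 = 4.3613 billion.

R4.361 billion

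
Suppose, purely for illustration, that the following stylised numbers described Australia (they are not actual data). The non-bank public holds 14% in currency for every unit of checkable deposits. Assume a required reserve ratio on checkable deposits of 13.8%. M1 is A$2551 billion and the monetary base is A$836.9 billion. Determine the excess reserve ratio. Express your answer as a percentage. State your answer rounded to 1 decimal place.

Using m = M/MB = 2551/836.9 ≈ 3.048154. Since m = (1 + c)/(c + rr + e), the denominator satisfies c + rr + e = (1 + c)/m = (1 + 0.14) / 3.048154 ≈ 0.373997.
With c = 0.14 and rr = 0.138, the excess reserve ratio is 0.373997 − 0.14 − 0.138 = 0.095997.

9.6%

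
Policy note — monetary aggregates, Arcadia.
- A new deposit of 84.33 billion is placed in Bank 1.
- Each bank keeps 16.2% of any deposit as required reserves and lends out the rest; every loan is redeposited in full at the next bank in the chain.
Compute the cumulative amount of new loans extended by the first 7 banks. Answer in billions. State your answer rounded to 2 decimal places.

Bank i lends (1 − rr)^i of the original deposit: Bank 1 lends 84.33·0.8380 ≈ 70.6685, Bank 2 lends 84.33·0.8380² ≈ 59.2202, and so on.
Summing a geometric series: total = 84.33·[0.8380·(1 − 0.8380^7) / (1 − 0.8380)] ≈ 309.6298 billion.

309.63 billion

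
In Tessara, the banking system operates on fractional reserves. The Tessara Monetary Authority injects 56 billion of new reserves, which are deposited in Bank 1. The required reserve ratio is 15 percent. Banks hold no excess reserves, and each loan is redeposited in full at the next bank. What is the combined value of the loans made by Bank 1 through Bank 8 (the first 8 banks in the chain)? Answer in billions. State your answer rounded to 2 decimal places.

Bank i lends (1 − rr)^i of the original deposit: Bank 1 lends 56·0.8500 = 47.6000, Bank 2 lends 56·0.8500² = 40.4600, and so on.
Summing a geometric series: total = 56·[0.8500·(1 − 0.8500^8) / (1 − 0.8500)] ≈ 230.8630 billion.

230.86 billion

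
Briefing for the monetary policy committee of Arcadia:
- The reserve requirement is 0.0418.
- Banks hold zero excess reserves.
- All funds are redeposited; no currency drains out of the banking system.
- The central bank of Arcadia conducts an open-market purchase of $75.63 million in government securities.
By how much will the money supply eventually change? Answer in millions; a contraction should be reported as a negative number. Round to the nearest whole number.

The simple money multiplier is m = 1/rr = 1/0.0418 ≈ 23.9234.
An open-market purchase increases the monetary base by 75.63 million, so ΔM = m × ΔMB = 23.9234 × 75.63 ≈ 1809.3267 million.

$1809 million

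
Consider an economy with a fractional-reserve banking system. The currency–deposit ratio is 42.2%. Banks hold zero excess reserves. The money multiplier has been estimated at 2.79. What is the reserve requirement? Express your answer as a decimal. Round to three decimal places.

0.088

Using m = 2.79. Since m = (1 + c)/(c + rr + e), the denominator satisfies c + rr + e = (1 + c)/m = (1 + 0.422) / 2.79 ≈ 0.509677.
With c = 0.422 and e = 0, the reserve requirement is 0.509677 − 0.422 − 0 = 0.087677.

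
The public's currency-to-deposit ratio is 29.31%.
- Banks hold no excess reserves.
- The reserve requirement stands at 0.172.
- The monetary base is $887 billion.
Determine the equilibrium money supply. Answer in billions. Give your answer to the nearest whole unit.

$2466 billion

The money multiplier is m = (1 + c) / (rr + c) = (1 + 0.2931) / (0.172 + 0.2931) ≈ 2.7803.
So M = m × MB = 2.7803 × 887 = 2466.1261 billion.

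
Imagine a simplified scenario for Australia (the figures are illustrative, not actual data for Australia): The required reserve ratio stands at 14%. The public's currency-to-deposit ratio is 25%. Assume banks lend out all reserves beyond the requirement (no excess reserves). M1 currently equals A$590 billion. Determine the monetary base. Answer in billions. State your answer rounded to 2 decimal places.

The money multiplier is m = (1 + c) / (rr + c) = (1 + 0.25) / (0.14 + 0.25) ≈ 3.205128.
MB = M / m = 590 / 3.205128 ≈ 184.08 billion.

A$184.08 billion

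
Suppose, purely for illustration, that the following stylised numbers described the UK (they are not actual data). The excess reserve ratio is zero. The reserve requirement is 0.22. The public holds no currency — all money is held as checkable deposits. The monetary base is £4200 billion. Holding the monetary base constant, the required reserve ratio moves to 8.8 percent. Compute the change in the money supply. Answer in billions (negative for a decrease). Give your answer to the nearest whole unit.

Initially m₁ = 1 / (0.22) ≈ 4.54545, so M₁ = 4.54545 × 4200 = 19090.89 billion.
After the change m₂ = 1 / (0.088) ≈ 11.36364, so M₂ = 11.36364 × 4200 = 47727.288 billion.
ΔM = M₂ − M₁ = 47727.288 − 19090.89 = 28636.398 billion.

£28636 billion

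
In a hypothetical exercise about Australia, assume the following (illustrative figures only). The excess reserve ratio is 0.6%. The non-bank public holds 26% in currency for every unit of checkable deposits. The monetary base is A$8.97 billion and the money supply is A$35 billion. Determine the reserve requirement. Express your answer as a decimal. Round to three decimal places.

Using m = M/MB = 35/8.97 ≈ 3.901895. Since m = (1 + c)/(c + rr + e), the denominator satisfies c + rr + e = (1 + c)/m = (1 + 0.26) / 3.901895 ≈ 0.322920.
With c = 0.26 and e = 0.006, the reserve requirement is 0.322920 − 0.26 − 0.006 = 0.05692.

0.057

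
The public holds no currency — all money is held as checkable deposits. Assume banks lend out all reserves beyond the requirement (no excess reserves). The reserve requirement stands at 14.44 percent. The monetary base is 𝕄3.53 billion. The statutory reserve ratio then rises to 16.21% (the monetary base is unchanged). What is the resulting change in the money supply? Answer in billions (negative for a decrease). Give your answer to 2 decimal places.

Initially m₁ = 1 / (0.1444) ≈ 6.9252, so M₁ = 6.9252 × 3.53 ≈ 24.446 billion.
After the change m₂ = 1 / (0.1621) ≈ 6.1690, so M₂ = 6.1690 × 3.53 ≈ 21.7766 billion.
ΔM = M₂ − M₁ = 21.7766 − 24.446 = -2.6694 billion.

-2.67 billion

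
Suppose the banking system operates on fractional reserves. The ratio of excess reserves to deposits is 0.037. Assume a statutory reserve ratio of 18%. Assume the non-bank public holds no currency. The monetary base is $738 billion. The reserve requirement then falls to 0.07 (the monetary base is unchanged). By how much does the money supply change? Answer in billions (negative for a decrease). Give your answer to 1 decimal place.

$3496.3 billion

Initially m₁ = 1 / (0.18 + 0.037) ≈ 4.60829, so M₁ = 4.60829 × 738 ≈ 3400.918 billion.
After the change m₂ = 1 / (0.07 + 0.037) ≈ 9.34579, so M₂ = 9.34579 × 738 ≈ 6897.193 billion.
ΔM = M₂ − M₁ = 6897.193 − 3400.918 = 3496.275 billion.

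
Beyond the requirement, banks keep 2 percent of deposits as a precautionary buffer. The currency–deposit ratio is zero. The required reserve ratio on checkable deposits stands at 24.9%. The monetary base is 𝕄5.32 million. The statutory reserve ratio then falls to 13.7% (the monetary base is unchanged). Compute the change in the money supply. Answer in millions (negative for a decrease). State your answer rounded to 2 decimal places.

Initially m₁ = 1 / (0.249 + 0.02) ≈ 3.7175, so M₁ = 3.7175 × 5.32 = 19.7771 million.
After the change m₂ = 1 / (0.137 + 0.02) ≈ 6.3694, so M₂ = 6.3694 × 5.32 ≈ 33.8852 million.
ΔM = M₂ − M₁ = 33.8852 − 19.7771 = 14.1081 million.

𝕄14.11 million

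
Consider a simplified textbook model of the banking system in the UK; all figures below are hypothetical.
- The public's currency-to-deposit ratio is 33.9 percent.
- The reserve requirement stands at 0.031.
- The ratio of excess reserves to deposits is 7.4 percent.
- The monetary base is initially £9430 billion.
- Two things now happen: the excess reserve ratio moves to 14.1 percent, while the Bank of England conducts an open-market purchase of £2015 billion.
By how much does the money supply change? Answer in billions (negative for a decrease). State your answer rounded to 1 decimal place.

Before: m₁ = (1 + 0.339) / (0.031 + 0.074 + 0.339) ≈ 3.0157658, MB₁ = 9430, so M₁ = 3.0157658 × 9430 ≈ 28438.6715 billion.
After: m₂ = (1 + 0.339) / (0.031 + 0.141 + 0.339) ≈ 2.6203523, MB₂ = 9430 + 2015 = 11445, so M₂ = 2.6203523 × 11445 ≈ 29989.9321 billion.
ΔM = M₂ − M₁ = 29989.9321 − 28438.6715 = 1551.2606 billion.

£1551.3 billion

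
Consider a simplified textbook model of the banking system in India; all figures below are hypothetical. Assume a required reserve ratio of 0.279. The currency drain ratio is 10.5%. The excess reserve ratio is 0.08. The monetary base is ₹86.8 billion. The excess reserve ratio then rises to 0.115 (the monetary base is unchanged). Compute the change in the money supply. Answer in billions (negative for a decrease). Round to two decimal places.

Initially m₁ = (1 + 0.105) / (0.279 + 0.08 + 0.105) ≈ 2.38147, so M₁ = 2.38147 × 86.8 ≈ 206.7116 billion.
After the change m₂ = (1 + 0.105) / (0.279 + 0.115 + 0.105) ≈ 2.21443, so M₂ = 2.21443 × 86.8 ≈ 192.2125 billion.
ΔM = M₂ − M₁ = 192.2125 − 206.7116 = -14.4991 billion.

-14.50 billion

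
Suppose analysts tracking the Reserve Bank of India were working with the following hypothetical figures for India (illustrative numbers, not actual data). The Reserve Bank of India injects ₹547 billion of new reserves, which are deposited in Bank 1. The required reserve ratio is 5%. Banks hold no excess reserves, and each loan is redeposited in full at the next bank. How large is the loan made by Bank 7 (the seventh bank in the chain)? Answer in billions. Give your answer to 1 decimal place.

₹382.0 billion

Each bank lends a fraction (1 − rr) = 0.9500 of the deposit it receives, so Bank 7 receives 547·0.9500^6 and lends 547·0.9500^7 ≈ 381.9905 billion.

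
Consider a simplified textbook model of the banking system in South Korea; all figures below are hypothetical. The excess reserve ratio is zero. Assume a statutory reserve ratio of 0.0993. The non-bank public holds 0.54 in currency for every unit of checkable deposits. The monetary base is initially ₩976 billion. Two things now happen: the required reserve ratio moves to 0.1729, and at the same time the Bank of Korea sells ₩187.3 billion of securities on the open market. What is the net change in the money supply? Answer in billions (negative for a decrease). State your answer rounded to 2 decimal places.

-647.33 billion

Before: m₁ = (1 + 0.54) / (0.0993 + 0.54) ≈ 2.408885, MB₁ = 976, so M₁ = 2.408885 × 976 ≈ 2351.0718 billion.
After: m₂ = (1 + 0.54) / (0.1729 + 0.54) ≈ 2.160191, MB₂ = 976 − 187.3 = 788.7, so M₂ = 2.160191 × 788.7 ≈ 1703.7426 billion.
ΔM = M₂ − M₁ = 1703.7426 − 2351.0718 = -647.3292 billion.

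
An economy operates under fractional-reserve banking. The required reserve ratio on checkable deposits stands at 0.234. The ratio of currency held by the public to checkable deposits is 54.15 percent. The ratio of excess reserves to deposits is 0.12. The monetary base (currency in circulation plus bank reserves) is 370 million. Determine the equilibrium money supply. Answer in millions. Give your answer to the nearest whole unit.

637 million

The money multiplier is m = (1 + c) / (rr + e + c) = (1 + 0.5415) / (0.234 + 0.12 + 0.5415) ≈ 1.7214.
So M = m × MB = 1.7214 × 370 = 636.918 million.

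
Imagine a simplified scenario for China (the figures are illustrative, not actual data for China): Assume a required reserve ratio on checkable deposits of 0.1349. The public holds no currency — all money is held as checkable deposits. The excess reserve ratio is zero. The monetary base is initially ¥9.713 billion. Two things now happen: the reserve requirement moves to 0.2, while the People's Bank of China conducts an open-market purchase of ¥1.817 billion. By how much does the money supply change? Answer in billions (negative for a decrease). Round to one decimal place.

-14.4 billion

Before: m₁ = 1 / (0.1349) ≈ 7.4129, MB₁ = 9.713, so M₁ = 7.4129 × 9.713 ≈ 72.0015 billion.
After: m₂ = 1 / (0.2) = 5, MB₂ = 9.713 + 1.817 = 11.53, so M₂ = 5 × 11.53 = 57.65 billion.
ΔM = M₂ − M₁ = 57.65 − 72.0015 = -14.3515 billion.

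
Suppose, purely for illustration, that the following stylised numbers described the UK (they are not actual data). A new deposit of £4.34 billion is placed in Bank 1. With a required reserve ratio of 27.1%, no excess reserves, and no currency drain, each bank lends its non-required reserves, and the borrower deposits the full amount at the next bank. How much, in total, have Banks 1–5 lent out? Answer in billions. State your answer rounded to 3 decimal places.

Bank i lends (1 − rr)^i of the original deposit: Bank 1 lends 4.34·0.7290 ≈ 3.1639, Bank 2 lends 4.34·0.7290² ≈ 2.3065, and so on.
Summing a geometric series: total = 4.34·[0.7290·(1 − 0.7290^5) / (1 − 0.7290)] ≈ 9.2710 billion.

£9.271 billion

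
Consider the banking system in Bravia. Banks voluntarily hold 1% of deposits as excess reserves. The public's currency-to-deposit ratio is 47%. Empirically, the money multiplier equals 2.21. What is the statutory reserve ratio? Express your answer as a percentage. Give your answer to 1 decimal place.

Using m = 2.21. Since m = (1 + c)/(c + rr + e), the denominator satisfies c + rr + e = (1 + c)/m = (1 + 0.47) / 2.21 ≈ 0.665158.
With c = 0.47 and e = 0.01, the statutory reserve ratio is 0.665158 − 0.47 − 0.01 = 0.185158.

18.5%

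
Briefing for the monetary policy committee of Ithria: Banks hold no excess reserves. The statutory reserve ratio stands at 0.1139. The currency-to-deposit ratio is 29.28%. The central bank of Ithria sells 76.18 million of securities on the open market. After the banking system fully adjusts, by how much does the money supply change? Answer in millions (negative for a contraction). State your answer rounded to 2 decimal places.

-242.16 million

The money multiplier is m = (1 + c) / (rr + c) = (1 + 0.2928) / (0.1139 + 0.2928) ≈ 3.17876.
The sale removes 76.18 million of base, so ΔM = m × ΔMB = 3.17876 × (−76.18) ≈ -242.1579 million.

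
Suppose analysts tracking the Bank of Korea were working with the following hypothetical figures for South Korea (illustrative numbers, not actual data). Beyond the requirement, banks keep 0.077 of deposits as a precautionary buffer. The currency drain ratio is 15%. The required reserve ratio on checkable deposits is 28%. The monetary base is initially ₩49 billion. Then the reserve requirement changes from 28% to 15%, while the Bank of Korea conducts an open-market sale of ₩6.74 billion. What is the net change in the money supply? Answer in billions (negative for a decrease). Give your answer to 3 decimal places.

₩17.766 billion

Before: m₁ = (1 + 0.15) / (0.28 + 0.077 + 0.15) ≈ 2.268245, MB₁ = 49, so M₁ = 2.268245 × 49 ≈ 111.144 billion.
After: m₂ = (1 + 0.15) / (0.15 + 0.077 + 0.15) ≈ 3.050398, MB₂ = 49 − 6.74 = 42.26, so M₂ = 3.050398 × 42.26 ≈ 128.9098 billion.
ΔM = M₂ − M₁ = 128.9098 − 111.144 = 17.7658 billion.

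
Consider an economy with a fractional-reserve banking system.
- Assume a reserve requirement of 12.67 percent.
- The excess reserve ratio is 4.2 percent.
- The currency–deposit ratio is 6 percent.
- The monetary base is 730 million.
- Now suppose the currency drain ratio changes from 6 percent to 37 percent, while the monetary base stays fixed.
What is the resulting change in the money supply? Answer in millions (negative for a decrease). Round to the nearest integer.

Initially m₁ = (1 + 0.06) / (0.1267 + 0.042 + 0.06) ≈ 4.6349, so M₁ = 4.6349 × 730 = 3383.477 million.
After the change m₂ = (1 + 0.37) / (0.1267 + 0.042 + 0.37) ≈ 2.5432, so M₂ = 2.5432 × 730 = 1856.536 million.
ΔM = M₂ − M₁ = 1856.536 − 3383.477 = -1526.941 million.

-1527 million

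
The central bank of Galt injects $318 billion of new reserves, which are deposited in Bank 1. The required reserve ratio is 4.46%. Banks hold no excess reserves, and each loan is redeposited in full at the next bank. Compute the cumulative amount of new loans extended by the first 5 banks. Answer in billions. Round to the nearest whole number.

Bank i lends (1 − rr)^i of the original deposit: Bank 1 lends 318·0.9554 = 303.8172, Bank 2 lends 318·0.9554² ≈ 290.2670, and so on.
Summing a geometric series: total = 318·[0.9554·(1 − 0.9554^5) / (1 − 0.9554)] ≈ 1389.4934 billion.

$1389 billion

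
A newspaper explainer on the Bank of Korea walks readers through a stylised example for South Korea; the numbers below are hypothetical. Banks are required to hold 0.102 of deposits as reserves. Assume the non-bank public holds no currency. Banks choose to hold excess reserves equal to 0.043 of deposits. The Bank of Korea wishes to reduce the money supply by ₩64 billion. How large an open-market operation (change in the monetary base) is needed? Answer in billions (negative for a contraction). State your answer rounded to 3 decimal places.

The money multiplier is m = 1 / (rr + e) = 1 / (0.102 + 0.043) ≈ 6.896552.
ΔMB = ΔM / m = (−64) / 6.896552 ≈ -9.28 billion.

-9.280 billion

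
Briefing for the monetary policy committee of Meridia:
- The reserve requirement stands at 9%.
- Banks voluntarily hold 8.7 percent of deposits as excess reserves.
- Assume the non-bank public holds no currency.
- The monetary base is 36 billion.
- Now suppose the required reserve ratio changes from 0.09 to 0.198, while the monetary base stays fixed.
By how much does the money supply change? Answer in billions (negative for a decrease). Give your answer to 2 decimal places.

-77.07 billion

Initially m₁ = 1 / (0.09 + 0.087) ≈ 5.64972, so M₁ = 5.64972 × 36 ≈ 203.3899 billion.
After the change m₂ = 1 / (0.198 + 0.087) ≈ 3.50877, so M₂ = 3.50877 × 36 ≈ 126.3157 billion.
ΔM = M₂ − M₁ = 126.3157 − 203.3899 = -77.0742 billion.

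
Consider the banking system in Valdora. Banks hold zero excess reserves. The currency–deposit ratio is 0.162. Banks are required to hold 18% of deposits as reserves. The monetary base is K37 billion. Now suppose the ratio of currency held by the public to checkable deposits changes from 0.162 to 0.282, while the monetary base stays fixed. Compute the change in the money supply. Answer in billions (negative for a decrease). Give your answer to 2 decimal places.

-23.04 billion

Initially m₁ = (1 + 0.162) / (0.18 + 0.162) ≈ 3.39766, so M₁ = 3.39766 × 37 ≈ 125.7134 billion.
After the change m₂ = (1 + 0.282) / (0.18 + 0.282) ≈ 2.77489, so M₂ = 2.77489 × 37 ≈ 102.6709 billion.
ΔM = M₂ − M₁ = 102.6709 − 125.7134 = -23.0425 billion.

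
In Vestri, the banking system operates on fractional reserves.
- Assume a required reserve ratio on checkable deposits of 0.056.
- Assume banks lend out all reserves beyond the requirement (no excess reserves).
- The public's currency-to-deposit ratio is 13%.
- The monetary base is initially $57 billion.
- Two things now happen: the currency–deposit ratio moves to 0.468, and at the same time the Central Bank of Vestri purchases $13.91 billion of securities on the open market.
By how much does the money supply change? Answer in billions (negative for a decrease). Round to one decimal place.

-147.6 billion

Before: m₁ = (1 + 0.13) / (0.056 + 0.13) ≈ 6.0753, MB₁ = 57, so M₁ = 6.0753 × 57 = 346.2921 billion.
After: m₂ = (1 + 0.468) / (0.056 + 0.468) ≈ 2.8015, MB₂ = 57 + 13.91 = 70.91, so M₂ = 2.8015 × 70.91 ≈ 198.6544 billion.
ΔM = M₂ − M₁ = 198.6544 − 346.2921 = -147.6377 billion.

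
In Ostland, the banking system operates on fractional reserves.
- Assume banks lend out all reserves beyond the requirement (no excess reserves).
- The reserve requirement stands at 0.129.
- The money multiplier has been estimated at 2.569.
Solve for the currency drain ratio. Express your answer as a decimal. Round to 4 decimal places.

Using m = 2.569. From m = (1 + c)/(c + rr + e), rearranging gives 1 + c = m·(c + rr + e), so c·(1 − m) = m·(rr + e) − 1.
Hence c = [m·(rr + e) − 1]/(1 − m) = [2.569 × (0.129 + 0) − 1] / (1 − 2.569) ≈ 0.426131.

0.4261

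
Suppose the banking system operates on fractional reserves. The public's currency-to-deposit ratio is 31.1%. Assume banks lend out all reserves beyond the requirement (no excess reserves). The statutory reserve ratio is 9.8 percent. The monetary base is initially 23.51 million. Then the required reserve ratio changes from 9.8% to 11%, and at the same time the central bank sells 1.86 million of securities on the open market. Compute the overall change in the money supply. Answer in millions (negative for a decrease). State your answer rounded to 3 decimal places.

Before: m₁ = (1 + 0.311) / (0.098 + 0.311) ≈ 3.205379, MB₁ = 23.51, so M₁ = 3.205379 × 23.51 ≈ 75.3585 million.
After: m₂ = (1 + 0.311) / (0.11 + 0.311) ≈ 3.114014, MB₂ = 23.51 − 1.86 = 21.65, so M₂ = 3.114014 × 21.65 ≈ 67.4184 million.
ΔM = M₂ − M₁ = 67.4184 − 75.3585 = -7.9401 million.

-7.940 million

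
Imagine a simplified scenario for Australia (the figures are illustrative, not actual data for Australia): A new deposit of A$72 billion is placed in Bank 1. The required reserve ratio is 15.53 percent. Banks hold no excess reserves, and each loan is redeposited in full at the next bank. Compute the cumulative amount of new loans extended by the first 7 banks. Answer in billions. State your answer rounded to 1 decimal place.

A$271.5 billion

Bank i lends (1 − rr)^i of the original deposit: Bank 1 lends 72·0.8447 = 60.8184, Bank 2 lends 72·0.8447² ≈ 51.3733, and so on.
Summing a geometric series: total = 72·[0.8447·(1 − 0.8447^7) / (1 − 0.8447)] ≈ 271.4530 billion.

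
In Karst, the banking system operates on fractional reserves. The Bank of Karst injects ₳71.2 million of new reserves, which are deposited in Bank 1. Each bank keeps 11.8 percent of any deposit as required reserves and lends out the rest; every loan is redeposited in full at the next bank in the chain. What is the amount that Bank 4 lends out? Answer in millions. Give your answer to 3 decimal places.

Each bank lends a fraction (1 − rr) = 0.8820 of the deposit it receives, so Bank 4 receives 71.2·0.8820^3 and lends 71.2·0.8820^4 ≈ 43.0878 million.

₳43.088 million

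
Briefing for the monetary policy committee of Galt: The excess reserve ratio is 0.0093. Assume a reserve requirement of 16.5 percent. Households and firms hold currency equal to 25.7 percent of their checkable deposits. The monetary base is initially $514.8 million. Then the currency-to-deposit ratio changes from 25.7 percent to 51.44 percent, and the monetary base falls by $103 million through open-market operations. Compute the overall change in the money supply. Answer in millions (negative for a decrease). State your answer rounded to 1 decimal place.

Before: m₁ = (1 + 0.257) / (0.165 + 0.0093 + 0.257) ≈ 2.91444, MB₁ = 514.8, so M₁ = 2.91444 × 514.8 ≈ 1500.3537 million.
After: m₂ = (1 + 0.5144) / (0.165 + 0.0093 + 0.5144) ≈ 2.19893, MB₂ = 514.8 − 103 = 411.8, so M₂ = 2.19893 × 411.8 ≈ 905.5194 million.
ΔM = M₂ − M₁ = 905.5194 − 1500.3537 = -594.8343 million.

-594.8 million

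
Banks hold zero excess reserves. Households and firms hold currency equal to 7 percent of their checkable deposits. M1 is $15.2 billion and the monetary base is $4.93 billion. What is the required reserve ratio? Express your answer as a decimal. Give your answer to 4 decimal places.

Using m = M/MB = 15.2/4.93 ≈ 3.083164. Since m = (1 + c)/(c + rr + e), the denominator satisfies c + rr + e = (1 + c)/m = (1 + 0.07) / 3.083164 ≈ 0.347046.
With c = 0.07 and e = 0, the required reserve ratio is 0.347046 − 0.07 − 0 = 0.277046.

0.2770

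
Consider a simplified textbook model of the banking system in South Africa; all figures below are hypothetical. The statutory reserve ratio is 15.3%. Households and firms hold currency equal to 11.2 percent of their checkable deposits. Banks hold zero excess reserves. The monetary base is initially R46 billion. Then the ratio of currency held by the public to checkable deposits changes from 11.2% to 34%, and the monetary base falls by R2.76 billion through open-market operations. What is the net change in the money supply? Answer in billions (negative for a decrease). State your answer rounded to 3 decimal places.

Before: m₁ = (1 + 0.112) / (0.153 + 0.112) ≈ 4.196226, MB₁ = 46, so M₁ = 4.196226 × 46 ≈ 193.0264 billion.
After: m₂ = (1 + 0.34) / (0.153 + 0.34) ≈ 2.718053, MB₂ = 46 − 2.76 = 43.24, so M₂ = 2.718053 × 43.24 ≈ 117.5286 billion.
ΔM = M₂ − M₁ = 117.5286 − 193.0264 = -75.4978 billion.

-75.498 billion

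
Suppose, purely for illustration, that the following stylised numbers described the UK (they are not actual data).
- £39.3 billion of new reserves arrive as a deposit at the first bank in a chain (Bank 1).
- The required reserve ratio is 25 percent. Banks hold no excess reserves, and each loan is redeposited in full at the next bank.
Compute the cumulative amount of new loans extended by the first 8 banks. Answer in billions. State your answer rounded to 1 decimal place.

Bank i lends (1 − rr)^i of the original deposit: Bank 1 lends 39.3·0.7500 = 29.4750, Bank 2 lends 39.3·0.7500² ≈ 22.1062, and so on.
Summing a geometric series: total = 39.3·[0.7500·(1 − 0.7500^8) / (1 − 0.7500)] ≈ 106.0967 billion.

£106.1 billion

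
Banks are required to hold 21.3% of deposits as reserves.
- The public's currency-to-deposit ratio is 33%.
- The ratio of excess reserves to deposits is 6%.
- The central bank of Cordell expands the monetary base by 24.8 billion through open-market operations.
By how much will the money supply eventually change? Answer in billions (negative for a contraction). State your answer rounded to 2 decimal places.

54.70 billion

The money multiplier is m = (1 + c) / (rr + e + c) = (1 + 0.33) / (0.213 + 0.06 + 0.33) ≈ 2.20564.
The purchase adds 24.8 billion of base, so ΔM = m × ΔMB = 2.20564 × (+24.8) ≈ 54.6999 billion.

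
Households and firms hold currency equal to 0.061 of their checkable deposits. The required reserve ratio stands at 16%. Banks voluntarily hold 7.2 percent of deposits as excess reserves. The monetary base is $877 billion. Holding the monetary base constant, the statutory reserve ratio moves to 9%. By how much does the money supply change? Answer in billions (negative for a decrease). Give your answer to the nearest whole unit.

$997 billion

Initially m₁ = (1 + 0.061) / (0.16 + 0.072 + 0.061) ≈ 3.6212, so M₁ = 3.6212 × 877 = 3175.7924 billion.
After the change m₂ = (1 + 0.061) / (0.09 + 0.072 + 0.061) ≈ 4.7578, so M₂ = 4.7578 × 877 = 4172.5906 billion.
ΔM = M₂ − M₁ = 4172.5906 − 3175.7924 = 996.7982 billion.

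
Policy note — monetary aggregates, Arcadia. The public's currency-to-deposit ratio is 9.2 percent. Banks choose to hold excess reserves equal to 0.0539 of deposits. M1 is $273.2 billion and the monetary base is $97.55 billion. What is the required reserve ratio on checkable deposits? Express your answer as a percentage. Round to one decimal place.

Using m = M/MB = 273.2/97.55 ≈ 2.800615. Since m = (1 + c)/(c + rr + e), the denominator satisfies c + rr + e = (1 + c)/m = (1 + 0.092) / 2.800615 ≈ 0.389914.
With c = 0.092 and e = 0.0539, the required reserve ratio on checkable deposits is 0.389914 − 0.092 − 0.0539 = 0.244014.

24.4%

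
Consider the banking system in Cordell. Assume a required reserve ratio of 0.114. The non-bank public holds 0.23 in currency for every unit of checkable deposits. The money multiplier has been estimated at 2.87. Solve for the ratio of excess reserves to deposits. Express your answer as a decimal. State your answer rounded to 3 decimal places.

Using m = 2.87. Since m = (1 + c)/(c + rr + e), the denominator satisfies c + rr + e = (1 + c)/m = (1 + 0.23) / 2.87 ≈ 0.428571.
With c = 0.23 and rr = 0.114, the ratio of excess reserves to deposits is 0.428571 − 0.23 − 0.114 = 0.084571.

0.085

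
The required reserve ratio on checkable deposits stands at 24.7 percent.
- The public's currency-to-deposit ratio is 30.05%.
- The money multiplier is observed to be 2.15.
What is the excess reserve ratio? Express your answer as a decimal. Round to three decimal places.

0.057

Using m = 2.15. Since m = (1 + c)/(c + rr + e), the denominator satisfies c + rr + e = (1 + c)/m = (1 + 0.3005) / 2.15 ≈ 0.604884.
With c = 0.3005 and rr = 0.247, the excess reserve ratio is 0.604884 − 0.3005 − 0.247 = 0.057384.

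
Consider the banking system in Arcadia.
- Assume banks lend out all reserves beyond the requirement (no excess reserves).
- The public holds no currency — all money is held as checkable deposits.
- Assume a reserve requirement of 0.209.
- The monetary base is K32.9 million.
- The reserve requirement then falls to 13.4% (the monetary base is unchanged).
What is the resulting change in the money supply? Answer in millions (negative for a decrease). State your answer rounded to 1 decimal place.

Initially m₁ = 1 / (0.209) ≈ 4.7847, so M₁ = 4.7847 × 32.9 ≈ 157.4166 million.
After the change m₂ = 1 / (0.134) ≈ 7.4627, so M₂ = 7.4627 × 32.9 ≈ 245.5228 million.
ΔM = M₂ − M₁ = 245.5228 − 157.4166 = 88.1062 million.

K88.1 million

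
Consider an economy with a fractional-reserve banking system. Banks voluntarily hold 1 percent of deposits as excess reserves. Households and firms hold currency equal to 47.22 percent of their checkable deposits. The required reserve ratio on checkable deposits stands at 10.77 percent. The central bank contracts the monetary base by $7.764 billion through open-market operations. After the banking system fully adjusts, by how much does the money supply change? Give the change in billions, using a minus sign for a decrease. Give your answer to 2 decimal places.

The money multiplier is m = (1 + c) / (rr + e + c) = (1 + 0.4722) / (0.1077 + 0.01 + 0.4722) ≈ 2.4957.
The sale removes 7.764 billion of base, so ΔM = m × ΔMB = 2.4957 × (−7.764) ≈ -19.3766 billion.

-19.38 billion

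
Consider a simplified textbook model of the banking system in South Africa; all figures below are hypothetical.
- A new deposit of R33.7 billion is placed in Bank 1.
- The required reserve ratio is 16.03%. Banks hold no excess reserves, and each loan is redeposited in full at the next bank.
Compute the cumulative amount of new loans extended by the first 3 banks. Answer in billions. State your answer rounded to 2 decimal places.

Bank i lends (1 − rr)^i of the original deposit: Bank 1 lends 33.7·0.8397 ≈ 28.2979, Bank 2 lends 33.7·0.8397² ≈ 23.7617, and so on.
Summing a geometric series: total = 33.7·[0.8397·(1 − 0.8397^3) / (1 − 0.8397)] ≈ 72.0124 billion.

R72.01 billion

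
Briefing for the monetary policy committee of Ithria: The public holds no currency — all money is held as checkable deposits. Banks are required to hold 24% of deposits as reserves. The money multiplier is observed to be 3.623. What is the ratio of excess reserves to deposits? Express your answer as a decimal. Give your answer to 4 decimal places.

0.0360

Using m = 3.623. Since m = (1 + c)/(c + rr + e), the denominator satisfies c + rr + e = (1 + c)/m = (1 + 0) / 3.623 ≈ 0.276014.
With c = 0 and rr = 0.24, the ratio of excess reserves to deposits is 0.276014 − 0 − 0.24 = 0.036014.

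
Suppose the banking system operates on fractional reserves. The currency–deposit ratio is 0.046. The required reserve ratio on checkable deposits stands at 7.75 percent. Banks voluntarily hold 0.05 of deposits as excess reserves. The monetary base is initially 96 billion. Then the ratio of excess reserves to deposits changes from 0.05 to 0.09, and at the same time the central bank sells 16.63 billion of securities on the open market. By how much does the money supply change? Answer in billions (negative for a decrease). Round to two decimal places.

-189.91 billion

Before: m₁ = (1 + 0.046) / (0.0775 + 0.05 + 0.046) ≈ 6.02882, MB₁ = 96, so M₁ = 6.02882 × 96 ≈ 578.7667 billion.
After: m₂ = (1 + 0.046) / (0.0775 + 0.09 + 0.046) ≈ 4.89930, MB₂ = 96 − 16.63 = 79.37, so M₂ = 4.89930 × 79.37 ≈ 388.8574 billion.
ΔM = M₂ − M₁ = 388.8574 − 578.7667 = -189.9093 billion.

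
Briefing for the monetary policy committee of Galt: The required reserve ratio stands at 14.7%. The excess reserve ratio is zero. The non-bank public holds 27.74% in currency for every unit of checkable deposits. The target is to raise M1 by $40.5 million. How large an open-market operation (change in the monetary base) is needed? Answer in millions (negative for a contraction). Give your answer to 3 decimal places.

$13.456 million

The money multiplier is m = (1 + c) / (rr + c) = (1 + 0.2774) / (0.147 + 0.2774) ≈ 3.009896.
ΔMB = ΔM / m = (+40.5) / 3.009896 ≈ 13.4556 million.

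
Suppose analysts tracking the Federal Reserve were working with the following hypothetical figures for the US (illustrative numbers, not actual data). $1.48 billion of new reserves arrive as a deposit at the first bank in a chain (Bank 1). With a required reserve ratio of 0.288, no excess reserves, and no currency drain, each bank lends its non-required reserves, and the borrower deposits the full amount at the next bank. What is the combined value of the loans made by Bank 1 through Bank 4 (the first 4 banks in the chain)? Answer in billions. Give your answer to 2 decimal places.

$2.72 billion

Bank i lends (1 − rr)^i of the original deposit: Bank 1 lends 1.48·0.7120 ≈ 1.0538, Bank 2 lends 1.48·0.7120² ≈ 0.7503, and so on.
Summing a geometric series: total = 1.48·[0.7120·(1 − 0.7120^4) / (1 − 0.7120)] ≈ 2.7186 billion.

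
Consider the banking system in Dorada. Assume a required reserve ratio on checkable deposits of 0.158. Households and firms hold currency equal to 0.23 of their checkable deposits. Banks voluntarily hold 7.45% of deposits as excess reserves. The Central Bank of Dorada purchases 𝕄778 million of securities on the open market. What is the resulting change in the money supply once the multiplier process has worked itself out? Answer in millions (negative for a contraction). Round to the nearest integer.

𝕄2069 million

The money multiplier is m = (1 + c) / (rr + e + c) = (1 + 0.23) / (0.158 + 0.0745 + 0.23) ≈ 2.6595.
The purchase adds 778 million of base, so ΔM = m × ΔMB = 2.6595 × (+778) = 2069.091 million.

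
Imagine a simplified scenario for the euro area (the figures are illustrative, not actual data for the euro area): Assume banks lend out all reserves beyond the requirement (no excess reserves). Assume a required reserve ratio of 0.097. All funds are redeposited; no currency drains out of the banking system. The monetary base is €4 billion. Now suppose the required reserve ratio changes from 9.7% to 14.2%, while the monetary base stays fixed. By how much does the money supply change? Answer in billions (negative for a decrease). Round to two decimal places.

Initially m₁ = 1 / (0.097) ≈ 10.3093, so M₁ = 10.3093 × 4 = 41.2372 billion.
After the change m₂ = 1 / (0.142) ≈ 7.0423, so M₂ = 7.0423 × 4 = 28.1692 billion.
ΔM = M₂ − M₁ = 28.1692 − 41.2372 = -13.068 billion.

-13.07 billion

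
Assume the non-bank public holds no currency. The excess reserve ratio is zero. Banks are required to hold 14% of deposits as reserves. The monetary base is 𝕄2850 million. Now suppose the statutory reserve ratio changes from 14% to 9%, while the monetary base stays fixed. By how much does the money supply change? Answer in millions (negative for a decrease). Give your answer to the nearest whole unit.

𝕄11310 million

Initially m₁ = 1 / (0.14) ≈ 7.14286, so M₁ = 7.14286 × 2850 = 20357.151 million.
After the change m₂ = 1 / (0.09) ≈ 11.11111, so M₂ = 11.11111 × 2850 = 31666.6635 million.
ΔM = M₂ − M₁ = 31666.6635 − 20357.151 = 11309.5125 million.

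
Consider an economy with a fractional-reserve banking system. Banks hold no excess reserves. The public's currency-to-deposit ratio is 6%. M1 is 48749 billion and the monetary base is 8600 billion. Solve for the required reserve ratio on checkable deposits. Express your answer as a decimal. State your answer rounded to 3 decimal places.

Using m = M/MB = 48749/8600 ≈ 5.668488. Since m = (1 + c)/(c + rr + e), the denominator satisfies c + rr + e = (1 + c)/m = (1 + 0.06) / 5.668488 ≈ 0.186999.
With c = 0.06 and e = 0, the required reserve ratio on checkable deposits is 0.186999 − 0.06 − 0 = 0.126999.

0.127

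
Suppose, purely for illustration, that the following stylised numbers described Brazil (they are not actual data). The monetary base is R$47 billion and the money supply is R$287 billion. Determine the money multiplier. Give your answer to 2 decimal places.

6.11

The money multiplier is m = M / MB = 287 / 47 ≈ 6.10638.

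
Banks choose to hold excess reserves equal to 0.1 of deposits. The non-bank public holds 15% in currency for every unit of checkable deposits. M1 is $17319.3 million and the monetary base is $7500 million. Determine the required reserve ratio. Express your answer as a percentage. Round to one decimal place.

Using m = M/MB = 17319.3/7500 = 2.309240. Since m = (1 + c)/(c + rr + e), the denominator satisfies c + rr + e = (1 + c)/m = (1 + 0.15) / 2.309240 ≈ 0.497999.
With c = 0.15 and e = 0.1, the required reserve ratio is 0.497999 − 0.15 − 0.1 = 0.247999.

24.8%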